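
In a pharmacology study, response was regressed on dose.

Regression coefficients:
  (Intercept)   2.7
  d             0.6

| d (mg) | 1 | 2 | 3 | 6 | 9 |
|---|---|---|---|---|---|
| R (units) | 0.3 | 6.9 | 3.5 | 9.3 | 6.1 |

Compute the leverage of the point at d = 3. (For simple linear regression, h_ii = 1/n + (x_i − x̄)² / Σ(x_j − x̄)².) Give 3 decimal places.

d̄ = (1 + 2 + 3 + 6 + 9)/5 = 4.2
Σ(d − d̄)² = 10.24 + 4.84 + 1.44 + 3.24 + 23.04 = 42.8
h = 1/5 + (-1.2)²/42.8 = 0.2 + 0.0336449 = 0.234

h = 0.234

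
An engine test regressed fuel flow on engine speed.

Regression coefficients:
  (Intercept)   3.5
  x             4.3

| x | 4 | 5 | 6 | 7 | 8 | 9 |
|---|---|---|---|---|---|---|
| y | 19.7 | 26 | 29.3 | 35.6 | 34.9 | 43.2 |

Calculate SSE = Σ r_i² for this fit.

SSE = 16

x=4: ŷ = 3.5 + 4.3·4 = 20.7; r = 19.7 − 20.7 = -1
x=5: ŷ = 3.5 + 4.3·5 = 25; r = 26 − 25 = 1
x=6: ŷ = 3.5 + 4.3·6 = 29.3; r = 29.3 − 29.3 = 0
x=7: ŷ = 3.5 + 4.3·7 = 33.6; r = 35.6 − 33.6 = 2
x=8: ŷ = 3.5 + 4.3·8 = 37.9; r = 34.9 − 37.9 = -3
x=9: ŷ = 3.5 + 4.3·9 = 42.2; r = 43.2 − 42.2 = 1
SSE = 1 + 1 + 0 + 4 + 9 + 1 = 16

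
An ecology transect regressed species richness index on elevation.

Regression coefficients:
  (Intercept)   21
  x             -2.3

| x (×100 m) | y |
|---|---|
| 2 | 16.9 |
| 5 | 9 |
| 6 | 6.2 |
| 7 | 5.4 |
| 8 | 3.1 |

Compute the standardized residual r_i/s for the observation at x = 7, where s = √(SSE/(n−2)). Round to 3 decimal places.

0.612

x=2: ŷ = 21 − 2.3·2 = 16.4; r = 16.9 − 16.4 = 0.5
x=5: ŷ = 21 − 2.3·5 = 9.5; r = 9 − 9.5 = -0.5
x=6: ŷ = 21 − 2.3·6 = 7.2; r = 6.2 − 7.2 = -1
x=7: ŷ = 21 − 2.3·7 = 4.9; r = 5.4 − 4.9 = 0.5
x=8: ŷ = 21 − 2.3·8 = 2.6; r = 3.1 − 2.6 = 0.5
SSE = 0.25 + 0.25 + 1 + 0.25 + 0.25 = 2
s = √(2/3) = 0.816497
r/s = 0.5 / 0.816497 = 0.612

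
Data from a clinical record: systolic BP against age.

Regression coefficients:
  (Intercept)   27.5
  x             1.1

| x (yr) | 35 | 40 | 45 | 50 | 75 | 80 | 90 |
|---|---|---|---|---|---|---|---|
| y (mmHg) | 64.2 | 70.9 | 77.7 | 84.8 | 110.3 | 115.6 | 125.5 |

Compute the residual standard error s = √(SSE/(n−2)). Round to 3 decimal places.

x=35: ŷ = 27.5 + 1.1·35 = 66; r = 64.2 − 66 = -1.8
x=40: ŷ = 27.5 + 1.1·40 = 71.5; r = 70.9 − 71.5 = -0.6
x=45: ŷ = 27.5 + 1.1·45 = 77; r = 77.7 − 77 = 0.7
x=50: ŷ = 27.5 + 1.1·50 = 82.5; r = 84.8 − 82.5 = 2.3
x=75: ŷ = 27.5 + 1.1·75 = 110; r = 110.3 − 110 = 0.3
x=80: ŷ = 27.5 + 1.1·80 = 115.5; r = 115.6 − 115.5 = 0.1
x=90: ŷ = 27.5 + 1.1·90 = 126.5; r = 125.5 − 126.5 = -1
SSE = 3.24 + 0.36 + 0.49 + 5.29 + 0.09 + 0.01 + 1 = 10.48
s = √(10.48/5) = √2.096 ≈ 1.448

s = 1.448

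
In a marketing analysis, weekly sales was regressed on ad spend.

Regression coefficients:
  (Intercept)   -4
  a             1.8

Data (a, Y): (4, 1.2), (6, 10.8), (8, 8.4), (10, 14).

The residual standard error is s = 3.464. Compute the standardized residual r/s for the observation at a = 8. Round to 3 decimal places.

-0.577

Ŷ = -4 + 1.8·8 = 10.4
r = 8.4 − 10.4 = -2
r/s = -2 / 3.464 = -0.577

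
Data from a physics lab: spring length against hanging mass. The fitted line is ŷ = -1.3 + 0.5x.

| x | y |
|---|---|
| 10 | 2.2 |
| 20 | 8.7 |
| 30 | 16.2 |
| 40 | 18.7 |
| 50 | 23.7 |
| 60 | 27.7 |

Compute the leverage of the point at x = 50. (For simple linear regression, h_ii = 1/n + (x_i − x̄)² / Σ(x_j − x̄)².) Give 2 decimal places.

x̄ = (10 + 20 + 30 + 40 + 50 + 60)/6 = 35
Σ(x − x̄)² = 625 + 225 + 25 + 25 + 225 + 625 = 1750
h = 1/6 + (15)²/1750 = 0.166667 + 0.128571 = 0.30

h = 0.30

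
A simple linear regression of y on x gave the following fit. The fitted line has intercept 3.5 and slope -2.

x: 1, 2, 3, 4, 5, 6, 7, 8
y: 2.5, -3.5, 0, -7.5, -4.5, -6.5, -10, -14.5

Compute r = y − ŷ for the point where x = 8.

r = -2

ŷ = 3.5 − 2·8 = -12.5
r = -14.5 − (-12.5) = -2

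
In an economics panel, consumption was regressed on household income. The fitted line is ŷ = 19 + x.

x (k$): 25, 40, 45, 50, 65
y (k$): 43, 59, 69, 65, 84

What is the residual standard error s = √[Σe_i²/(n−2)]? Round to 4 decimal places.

x=25: ŷ = 19 + 25 = 44; e = 43 − 44 = -1
x=40: ŷ = 19 + 40 = 59; e = 59 − 59 = 0
x=45: ŷ = 19 + 45 = 64; e = 69 − 64 = 5
x=50: ŷ = 19 + 50 = 69; e = 65 − 69 = -4
x=65: ŷ = 19 + 65 = 84; e = 84 − 84 = 0
SSE = 1 + 0 + 25 + 16 + 0 = 42
s = √(42/3) = √14 ≈ 3.7417

s = 3.7417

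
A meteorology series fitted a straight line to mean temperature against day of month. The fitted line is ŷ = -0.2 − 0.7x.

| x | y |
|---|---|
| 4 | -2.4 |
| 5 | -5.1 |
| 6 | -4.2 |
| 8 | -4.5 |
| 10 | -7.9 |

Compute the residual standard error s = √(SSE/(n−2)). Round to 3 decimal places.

s = 1.230

x=4: ŷ = -0.2 − 0.7·4 = -3; e = -2.4 − (-3) = 0.6
x=5: ŷ = -0.2 − 0.7·5 = -3.7; e = -5.1 − (-3.7) = -1.4
x=6: ŷ = -0.2 − 0.7·6 = -4.4; e = -4.2 − (-4.4) = 0.2
x=8: ŷ = -0.2 − 0.7·8 = -5.8; e = -4.5 − (-5.8) = 1.3
x=10: ŷ = -0.2 − 0.7·10 = -7.2; e = -7.9 − (-7.2) = -0.7
SSE = 0.36 + 1.96 + 0.04 + 1.69 + 0.49 = 4.54
s = √(4.54/3) = √1.51333 ≈ 1.230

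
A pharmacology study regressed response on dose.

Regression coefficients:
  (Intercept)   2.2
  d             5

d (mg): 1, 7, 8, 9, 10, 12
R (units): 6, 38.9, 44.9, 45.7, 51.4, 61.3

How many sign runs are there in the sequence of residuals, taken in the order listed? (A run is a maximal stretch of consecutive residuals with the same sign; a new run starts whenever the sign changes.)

3 runs

d=1: ŷ = 2.2 + 5·1 = 7.2; e = 6 − 7.2 = -1.2
d=7: ŷ = 2.2 + 5·7 = 37.2; e = 38.9 − 37.2 = 1.7
d=8: ŷ = 2.2 + 5·8 = 42.2; e = 44.9 − 42.2 = 2.7
d=9: ŷ = 2.2 + 5·9 = 47.2; e = 45.7 − 47.2 = -1.5
d=10: ŷ = 2.2 + 5·10 = 52.2; e = 51.4 − 52.2 = -0.8
d=12: ŷ = 2.2 + 5·12 = 62.2; e = 61.3 − 62.2 = -0.9
Signs: − + + − − −
Runs: −×1, +×2, −×3 → 3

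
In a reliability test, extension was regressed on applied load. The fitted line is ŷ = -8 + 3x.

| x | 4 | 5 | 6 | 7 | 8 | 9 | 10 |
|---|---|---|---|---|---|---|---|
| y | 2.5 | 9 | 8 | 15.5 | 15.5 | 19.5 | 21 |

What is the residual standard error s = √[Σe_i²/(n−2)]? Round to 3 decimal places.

x=4: ŷ = -8 + 3·4 = 4; e = 2.5 − 4 = -1.5
x=5: ŷ = -8 + 3·5 = 7; e = 9 − 7 = 2
x=6: ŷ = -8 + 3·6 = 10; e = 8 − 10 = -2
x=7: ŷ = -8 + 3·7 = 13; e = 15.5 − 13 = 2.5
x=8: ŷ = -8 + 3·8 = 16; e = 15.5 − 16 = -0.5
x=9: ŷ = -8 + 3·9 = 19; e = 19.5 − 19 = 0.5
x=10: ŷ = -8 + 3·10 = 22; e = 21 − 22 = -1
SSE = 2.25 + 4 + 4 + 6.25 + 0.25 + 0.25 + 1 = 18
s = √(18/5) = √3.6 ≈ 1.897

s = 1.897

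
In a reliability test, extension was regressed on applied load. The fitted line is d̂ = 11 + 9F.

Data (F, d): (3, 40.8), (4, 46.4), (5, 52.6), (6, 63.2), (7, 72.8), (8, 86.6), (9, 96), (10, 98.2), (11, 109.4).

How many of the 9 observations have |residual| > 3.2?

3

F=3: d̂ = 11 + 9·3 = 38; r = 40.8 − 38 = 2.8
F=4: d̂ = 11 + 9·4 = 47; r = 46.4 − 47 = -0.6
F=5: d̂ = 11 + 9·5 = 56; r = 52.6 − 56 = -3.4
F=6: d̂ = 11 + 9·6 = 65; r = 63.2 − 65 = -1.8
F=7: d̂ = 11 + 9·7 = 74; r = 72.8 − 74 = -1.2
F=8: d̂ = 11 + 9·8 = 83; r = 86.6 − 83 = 3.6
F=9: d̂ = 11 + 9·9 = 92; r = 96 − 92 = 4
F=10: d̂ = 11 + 9·10 = 101; r = 98.2 − 101 = -2.8
F=11: d̂ = 11 + 9·11 = 110; r = 109.4 − 110 = -0.6
|r| > 3.2: F=5 (|r|=3.4), F=8 (|r|=3.6), F=9 (|r|=4) → 3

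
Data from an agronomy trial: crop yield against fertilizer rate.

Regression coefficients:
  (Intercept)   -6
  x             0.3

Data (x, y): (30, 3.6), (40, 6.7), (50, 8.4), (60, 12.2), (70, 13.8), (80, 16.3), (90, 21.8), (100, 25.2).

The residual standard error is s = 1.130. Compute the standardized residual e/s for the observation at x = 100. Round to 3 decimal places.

1.062

ŷ = -6 + 0.3·100 = 24
e = 25.2 − 24 = 1.2
e/s = 1.2 / 1.130 = 1.062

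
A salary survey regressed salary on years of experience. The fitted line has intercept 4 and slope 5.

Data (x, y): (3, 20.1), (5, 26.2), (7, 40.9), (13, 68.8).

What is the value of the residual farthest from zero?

x=3: ŷ = 4 + 5·3 = 19; e = 20.1 − 19 = 1.1
x=5: ŷ = 4 + 5·5 = 29; e = 26.2 − 29 = -2.8
x=7: ŷ = 4 + 5·7 = 39; e = 40.9 − 39 = 1.9
x=13: ŷ = 4 + 5·13 = 69; e = 68.8 − 69 = -0.2
Largest |e| is 2.8 at x = 5, residual -2.8.

e = -2.8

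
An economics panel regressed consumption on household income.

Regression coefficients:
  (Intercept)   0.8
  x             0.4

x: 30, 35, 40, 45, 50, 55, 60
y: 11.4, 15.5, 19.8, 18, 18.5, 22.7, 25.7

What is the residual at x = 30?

e = -1.4

ŷ = 0.8 + 0.4·30 = 12.8
e = 11.4 − 12.8 = -1.4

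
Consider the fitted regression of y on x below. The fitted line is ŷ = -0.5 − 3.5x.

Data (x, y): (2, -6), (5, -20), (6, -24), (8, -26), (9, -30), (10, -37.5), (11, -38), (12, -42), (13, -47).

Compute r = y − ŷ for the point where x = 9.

ŷ = -0.5 − 3.5·9 = -32
r = -30 − (-32) = 2

r = 2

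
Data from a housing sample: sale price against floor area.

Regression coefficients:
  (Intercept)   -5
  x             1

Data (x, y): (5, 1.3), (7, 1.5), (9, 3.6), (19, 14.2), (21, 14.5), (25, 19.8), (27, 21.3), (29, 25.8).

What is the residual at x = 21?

ŷ = -5 + 21 = 16
r = 14.5 − 16 = -1.5

r = -1.5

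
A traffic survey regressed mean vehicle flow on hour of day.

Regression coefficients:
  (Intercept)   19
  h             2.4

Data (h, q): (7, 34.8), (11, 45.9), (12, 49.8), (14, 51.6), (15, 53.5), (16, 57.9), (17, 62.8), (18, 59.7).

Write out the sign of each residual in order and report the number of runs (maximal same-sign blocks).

h=7: q̂ = 19 + 2.4·7 = 35.8; r = 34.8 − 35.8 = -1
h=11: q̂ = 19 + 2.4·11 = 45.4; r = 45.9 − 45.4 = 0.5
h=12: q̂ = 19 + 2.4·12 = 47.8; r = 49.8 − 47.8 = 2
h=14: q̂ = 19 + 2.4·14 = 52.6; r = 51.6 − 52.6 = -1
h=15: q̂ = 19 + 2.4·15 = 55; r = 53.5 − 55 = -1.5
h=16: q̂ = 19 + 2.4·16 = 57.4; r = 57.9 − 57.4 = 0.5
h=17: q̂ = 19 + 2.4·17 = 59.8; r = 62.8 − 59.8 = 3
h=18: q̂ = 19 + 2.4·18 = 62.2; r = 59.7 − 62.2 = -2.5
Signs: − + + − − + + −
Runs: −×1, +×2, −×2, +×2, −×1 → 5

5 runs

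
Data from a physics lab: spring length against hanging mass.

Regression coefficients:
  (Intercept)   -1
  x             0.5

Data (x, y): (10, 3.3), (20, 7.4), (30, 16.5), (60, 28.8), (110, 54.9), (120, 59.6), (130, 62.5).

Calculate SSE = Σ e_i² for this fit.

SSE = 12.76

x=10: ŷ = -1 + 0.5·10 = 4; e = 3.3 − 4 = -0.7
x=20: ŷ = -1 + 0.5·20 = 9; e = 7.4 − 9 = -1.6
x=30: ŷ = -1 + 0.5·30 = 14; e = 16.5 − 14 = 2.5
x=60: ŷ = -1 + 0.5·60 = 29; e = 28.8 − 29 = -0.2
x=110: ŷ = -1 + 0.5·110 = 54; e = 54.9 − 54 = 0.9
x=120: ŷ = -1 + 0.5·120 = 59; e = 59.6 − 59 = 0.6
x=130: ŷ = -1 + 0.5·130 = 64; e = 62.5 − 64 = -1.5
SSE = 0.49 + 2.56 + 6.25 + 0.04 + 0.81 + 0.36 + 2.25 = 12.76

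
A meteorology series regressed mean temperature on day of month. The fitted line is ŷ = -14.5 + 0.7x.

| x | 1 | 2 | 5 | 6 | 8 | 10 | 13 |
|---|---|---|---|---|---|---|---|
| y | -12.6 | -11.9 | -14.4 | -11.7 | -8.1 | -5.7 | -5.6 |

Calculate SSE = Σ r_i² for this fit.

SSE = 20.32

x=1: ŷ = -14.5 + 0.7·1 = -13.8; r = -12.6 − (-13.8) = 1.2
x=2: ŷ = -14.5 + 0.7·2 = -13.1; r = -11.9 − (-13.1) = 1.2
x=5: ŷ = -14.5 + 0.7·5 = -11; r = -14.4 − (-11) = -3.4
x=6: ŷ = -14.5 + 0.7·6 = -10.3; r = -11.7 − (-10.3) = -1.4
x=8: ŷ = -14.5 + 0.7·8 = -8.9; r = -8.1 − (-8.9) = 0.8
x=10: ŷ = -14.5 + 0.7·10 = -7.5; r = -5.7 − (-7.5) = 1.8
x=13: ŷ = -14.5 + 0.7·13 = -5.4; r = -5.6 − (-5.4) = -0.2
SSE = 1.44 + 1.44 + 11.56 + 1.96 + 0.64 + 3.24 + 0.04 = 20.32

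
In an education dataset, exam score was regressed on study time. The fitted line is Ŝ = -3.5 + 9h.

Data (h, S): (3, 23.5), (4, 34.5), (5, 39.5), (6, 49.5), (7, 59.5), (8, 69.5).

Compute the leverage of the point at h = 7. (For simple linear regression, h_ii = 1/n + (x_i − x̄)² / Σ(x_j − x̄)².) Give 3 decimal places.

h̄ = (3 + 4 + 5 + 6 + 7 + 8)/6 = 5.5
Σ(h − h̄)² = 6.25 + 2.25 + 0.25 + 0.25 + 2.25 + 6.25 = 17.5
h = 1/6 + (1.5)²/17.5 = 0.166667 + 0.128571 = 0.295

h = 0.295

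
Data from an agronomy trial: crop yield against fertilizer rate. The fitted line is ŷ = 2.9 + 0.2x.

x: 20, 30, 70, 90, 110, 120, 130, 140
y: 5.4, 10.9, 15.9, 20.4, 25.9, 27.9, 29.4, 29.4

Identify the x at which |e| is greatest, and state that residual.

x=20: ŷ = 2.9 + 0.2·20 = 6.9; e = 5.4 − 6.9 = -1.5
x=30: ŷ = 2.9 + 0.2·30 = 8.9; e = 10.9 − 8.9 = 2
x=70: ŷ = 2.9 + 0.2·70 = 16.9; e = 15.9 − 16.9 = -1
x=90: ŷ = 2.9 + 0.2·90 = 20.9; e = 20.4 − 20.9 = -0.5
x=110: ŷ = 2.9 + 0.2·110 = 24.9; e = 25.9 − 24.9 = 1
x=120: ŷ = 2.9 + 0.2·120 = 26.9; e = 27.9 − 26.9 = 1
x=130: ŷ = 2.9 + 0.2·130 = 28.9; e = 29.4 − 28.9 = 0.5
x=140: ŷ = 2.9 + 0.2·140 = 30.9; e = 29.4 − 30.9 = -1.5
Largest |e| is 2 at x = 30, residual 2.

x = 30, e = 2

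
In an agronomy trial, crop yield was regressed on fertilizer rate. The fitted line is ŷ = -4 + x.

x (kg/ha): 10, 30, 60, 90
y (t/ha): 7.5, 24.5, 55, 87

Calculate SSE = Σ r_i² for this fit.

x=10: ŷ = -4 + 10 = 6; r = 7.5 − 6 = 1.5
x=30: ŷ = -4 + 30 = 26; r = 24.5 − 26 = -1.5
x=60: ŷ = -4 + 60 = 56; r = 55 − 56 = -1
x=90: ŷ = -4 + 90 = 86; r = 87 − 86 = 1
SSE = 2.25 + 2.25 + 1 + 1 = 6.5

SSE = 6.5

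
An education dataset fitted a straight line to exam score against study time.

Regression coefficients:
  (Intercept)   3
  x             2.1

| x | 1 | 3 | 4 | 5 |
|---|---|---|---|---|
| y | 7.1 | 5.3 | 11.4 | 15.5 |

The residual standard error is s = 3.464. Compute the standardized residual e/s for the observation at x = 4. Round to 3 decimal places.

0.000

ŷ = 3 + 2.1·4 = 11.4
e = 11.4 − 11.4 = 0
e/s = 0 / 3.464 = 0.000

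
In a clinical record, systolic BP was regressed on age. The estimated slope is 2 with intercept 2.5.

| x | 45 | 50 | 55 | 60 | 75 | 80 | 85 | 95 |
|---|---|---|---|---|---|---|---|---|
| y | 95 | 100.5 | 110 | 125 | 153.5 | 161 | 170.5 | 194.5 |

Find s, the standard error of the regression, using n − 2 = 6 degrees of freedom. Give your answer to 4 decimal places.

x=45: ŷ = 2.5 + 2·45 = 92.5; r = 95 − 92.5 = 2.5
x=50: ŷ = 2.5 + 2·50 = 102.5; r = 100.5 − 102.5 = -2
x=55: ŷ = 2.5 + 2·55 = 112.5; r = 110 − 112.5 = -2.5
x=60: ŷ = 2.5 + 2·60 = 122.5; r = 125 − 122.5 = 2.5
x=75: ŷ = 2.5 + 2·75 = 152.5; r = 153.5 − 152.5 = 1
x=80: ŷ = 2.5 + 2·80 = 162.5; r = 161 − 162.5 = -1.5
x=85: ŷ = 2.5 + 2·85 = 172.5; r = 170.5 − 172.5 = -2
x=95: ŷ = 2.5 + 2·95 = 192.5; r = 194.5 − 192.5 = 2
SSE = 6.25 + 4 + 6.25 + 6.25 + 1 + 2.25 + 4 + 4 = 34
s = √(34/6) = √5.66667 ≈ 2.3805

s = 2.3805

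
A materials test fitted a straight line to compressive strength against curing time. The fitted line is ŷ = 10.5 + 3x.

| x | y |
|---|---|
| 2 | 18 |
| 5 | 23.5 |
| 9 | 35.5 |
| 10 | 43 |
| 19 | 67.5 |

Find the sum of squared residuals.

SSE = 16.5

x=2: ŷ = 10.5 + 3·2 = 16.5; r = 18 − 16.5 = 1.5
x=5: ŷ = 10.5 + 3·5 = 25.5; r = 23.5 − 25.5 = -2
x=9: ŷ = 10.5 + 3·9 = 37.5; r = 35.5 − 37.5 = -2
x=10: ŷ = 10.5 + 3·10 = 40.5; r = 43 − 40.5 = 2.5
x=19: ŷ = 10.5 + 3·19 = 67.5; r = 67.5 − 67.5 = 0
SSE = 2.25 + 4 + 4 + 6.25 + 0 = 16.5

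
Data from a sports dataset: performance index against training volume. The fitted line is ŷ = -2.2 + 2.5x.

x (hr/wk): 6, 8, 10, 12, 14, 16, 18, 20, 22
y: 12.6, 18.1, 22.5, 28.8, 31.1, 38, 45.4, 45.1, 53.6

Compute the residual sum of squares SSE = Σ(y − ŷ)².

SSE = 18.84

x=6: ŷ = -2.2 + 2.5·6 = 12.8; r = 12.6 − 12.8 = -0.2
x=8: ŷ = -2.2 + 2.5·8 = 17.8; r = 18.1 − 17.8 = 0.3
x=10: ŷ = -2.2 + 2.5·10 = 22.8; r = 22.5 − 22.8 = -0.3
x=12: ŷ = -2.2 + 2.5·12 = 27.8; r = 28.8 − 27.8 = 1
x=14: ŷ = -2.2 + 2.5·14 = 32.8; r = 31.1 − 32.8 = -1.7
x=16: ŷ = -2.2 + 2.5·16 = 37.8; r = 38 − 37.8 = 0.2
x=18: ŷ = -2.2 + 2.5·18 = 42.8; r = 45.4 − 42.8 = 2.6
x=20: ŷ = -2.2 + 2.5·20 = 47.8; r = 45.1 − 47.8 = -2.7
x=22: ŷ = -2.2 + 2.5·22 = 52.8; r = 53.6 − 52.8 = 0.8
SSE = 0.04 + 0.09 + 0.09 + 1 + 2.89 + 0.04 + 6.76 + 7.29 + 0.64 = 18.84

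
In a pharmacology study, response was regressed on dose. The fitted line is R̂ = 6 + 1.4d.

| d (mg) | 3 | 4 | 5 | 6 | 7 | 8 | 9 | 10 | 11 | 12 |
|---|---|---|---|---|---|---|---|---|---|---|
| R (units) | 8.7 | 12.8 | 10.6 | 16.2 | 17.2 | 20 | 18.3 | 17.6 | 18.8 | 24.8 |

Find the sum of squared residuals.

d=3: R̂ = 6 + 1.4·3 = 10.2; e = 8.7 − 10.2 = -1.5
d=4: R̂ = 6 + 1.4·4 = 11.6; e = 12.8 − 11.6 = 1.2
d=5: R̂ = 6 + 1.4·5 = 13; e = 10.6 − 13 = -2.4
d=6: R̂ = 6 + 1.4·6 = 14.4; e = 16.2 − 14.4 = 1.8
d=7: R̂ = 6 + 1.4·7 = 15.8; e = 17.2 − 15.8 = 1.4
d=8: R̂ = 6 + 1.4·8 = 17.2; e = 20 − 17.2 = 2.8
d=9: R̂ = 6 + 1.4·9 = 18.6; e = 18.3 − 18.6 = -0.3
d=10: R̂ = 6 + 1.4·10 = 20; e = 17.6 − 20 = -2.4
d=11: R̂ = 6 + 1.4·11 = 21.4; e = 18.8 − 21.4 = -2.6
d=12: R̂ = 6 + 1.4·12 = 22.8; e = 24.8 − 22.8 = 2
SSE = 2.25 + 1.44 + 5.76 + 3.24 + 1.96 + 7.84 + 0.09 + 5.76 + 6.76 + 4 = 39.1

SSE = 39.1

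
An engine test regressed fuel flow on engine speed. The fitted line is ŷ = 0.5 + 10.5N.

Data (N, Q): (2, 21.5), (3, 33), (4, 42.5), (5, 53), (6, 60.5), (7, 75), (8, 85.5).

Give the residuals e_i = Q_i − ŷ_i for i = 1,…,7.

N=2: ŷ = 0.5 + 10.5·2 = 21.5; e = 21.5 − 21.5 = 0
N=3: ŷ = 0.5 + 10.5·3 = 32; e = 33 − 32 = 1
N=4: ŷ = 0.5 + 10.5·4 = 42.5; e = 42.5 − 42.5 = 0
N=5: ŷ = 0.5 + 10.5·5 = 53; e = 53 − 53 = 0
N=6: ŷ = 0.5 + 10.5·6 = 63.5; e = 60.5 − 63.5 = -3
N=7: ŷ = 0.5 + 10.5·7 = 74; e = 75 − 74 = 1
N=8: ŷ = 0.5 + 10.5·8 = 84.5; e = 85.5 − 84.5 = 1

0, 1, 0, 0, -3, 1, 1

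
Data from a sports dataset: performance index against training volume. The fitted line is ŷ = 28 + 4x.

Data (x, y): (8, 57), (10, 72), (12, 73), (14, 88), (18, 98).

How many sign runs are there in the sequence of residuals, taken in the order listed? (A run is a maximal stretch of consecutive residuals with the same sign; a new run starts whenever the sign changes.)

x=8: ŷ = 28 + 4·8 = 60; e = 57 − 60 = -3
x=10: ŷ = 28 + 4·10 = 68; e = 72 − 68 = 4
x=12: ŷ = 28 + 4·12 = 76; e = 73 − 76 = -3
x=14: ŷ = 28 + 4·14 = 84; e = 88 − 84 = 4
x=18: ŷ = 28 + 4·18 = 100; e = 98 − 100 = -2
Signs: − + − + −
Runs: −×1, +×1, −×1, +×1, −×1 → 5

5 runs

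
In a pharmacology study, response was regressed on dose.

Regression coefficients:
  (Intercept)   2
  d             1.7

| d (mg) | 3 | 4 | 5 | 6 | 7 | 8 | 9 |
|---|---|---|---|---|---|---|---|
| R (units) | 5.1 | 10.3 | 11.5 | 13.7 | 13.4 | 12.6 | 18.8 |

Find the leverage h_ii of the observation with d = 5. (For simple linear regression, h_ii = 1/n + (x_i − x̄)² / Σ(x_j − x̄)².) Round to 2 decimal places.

d̄ = (3 + 4 + 5 + 6 + 7 + 8 + 9)/7 = 6
Σ(d − d̄)² = 9 + 4 + 1 + 0 + 1 + 4 + 9 = 28
h = 1/7 + (-1)²/28 = 0.142857 + 0.0357143 = 0.18

h = 0.18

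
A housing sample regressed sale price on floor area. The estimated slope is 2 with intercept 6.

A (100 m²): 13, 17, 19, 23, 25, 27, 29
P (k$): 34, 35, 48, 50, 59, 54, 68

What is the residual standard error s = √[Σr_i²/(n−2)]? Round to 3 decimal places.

A=13: ŷ = 6 + 2·13 = 32; r = 34 − 32 = 2
A=17: ŷ = 6 + 2·17 = 40; r = 35 − 40 = -5
A=19: ŷ = 6 + 2·19 = 44; r = 48 − 44 = 4
A=23: ŷ = 6 + 2·23 = 52; r = 50 − 52 = -2
A=25: ŷ = 6 + 2·25 = 56; r = 59 − 56 = 3
A=27: ŷ = 6 + 2·27 = 60; r = 54 − 60 = -6
A=29: ŷ = 6 + 2·29 = 64; r = 68 − 64 = 4
SSE = 4 + 25 + 16 + 4 + 9 + 36 + 16 = 110
s = √(110/5) = √22 ≈ 4.690

s = 4.690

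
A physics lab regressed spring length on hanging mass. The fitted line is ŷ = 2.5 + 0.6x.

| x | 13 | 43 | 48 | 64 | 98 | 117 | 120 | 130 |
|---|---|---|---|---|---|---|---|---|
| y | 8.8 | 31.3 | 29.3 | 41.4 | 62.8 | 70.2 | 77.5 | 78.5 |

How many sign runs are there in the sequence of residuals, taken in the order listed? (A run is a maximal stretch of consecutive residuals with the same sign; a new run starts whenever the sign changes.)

7 runs

x=13: ŷ = 2.5 + 0.6·13 = 10.3; e = 8.8 − 10.3 = -1.5
x=43: ŷ = 2.5 + 0.6·43 = 28.3; e = 31.3 − 28.3 = 3
x=48: ŷ = 2.5 + 0.6·48 = 31.3; e = 29.3 − 31.3 = -2
x=64: ŷ = 2.5 + 0.6·64 = 40.9; e = 41.4 − 40.9 = 0.5
x=98: ŷ = 2.5 + 0.6·98 = 61.3; e = 62.8 − 61.3 = 1.5
x=117: ŷ = 2.5 + 0.6·117 = 72.7; e = 70.2 − 72.7 = -2.5
x=120: ŷ = 2.5 + 0.6·120 = 74.5; e = 77.5 − 74.5 = 3
x=130: ŷ = 2.5 + 0.6·130 = 80.5; e = 78.5 − 80.5 = -2
Signs: − + − + + − + −
Runs: −×1, +×1, −×1, +×2, −×1, +×1, −×1 → 7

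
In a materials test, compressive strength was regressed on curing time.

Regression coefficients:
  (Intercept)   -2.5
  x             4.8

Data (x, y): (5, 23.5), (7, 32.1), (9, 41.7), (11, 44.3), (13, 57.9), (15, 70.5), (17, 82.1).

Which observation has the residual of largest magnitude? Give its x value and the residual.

x=5: ŷ = -2.5 + 4.8·5 = 21.5; e = 23.5 − 21.5 = 2
x=7: ŷ = -2.5 + 4.8·7 = 31.1; e = 32.1 − 31.1 = 1
x=9: ŷ = -2.5 + 4.8·9 = 40.7; e = 41.7 − 40.7 = 1
x=11: ŷ = -2.5 + 4.8·11 = 50.3; e = 44.3 − 50.3 = -6
x=13: ŷ = -2.5 + 4.8·13 = 59.9; e = 57.9 − 59.9 = -2
x=15: ŷ = -2.5 + 4.8·15 = 69.5; e = 70.5 − 69.5 = 1
x=17: ŷ = -2.5 + 4.8·17 = 79.1; e = 82.1 − 79.1 = 3
Largest |e| is 6 at x = 11, residual -6.

x = 11, e = -6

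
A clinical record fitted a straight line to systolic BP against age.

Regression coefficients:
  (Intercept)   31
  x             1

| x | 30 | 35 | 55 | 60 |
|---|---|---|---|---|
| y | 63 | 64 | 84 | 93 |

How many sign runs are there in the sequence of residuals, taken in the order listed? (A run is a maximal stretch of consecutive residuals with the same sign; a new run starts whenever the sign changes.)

x=30: ŷ = 31 + 30 = 61; r = 63 − 61 = 2
x=35: ŷ = 31 + 35 = 66; r = 64 − 66 = -2
x=55: ŷ = 31 + 55 = 86; r = 84 − 86 = -2
x=60: ŷ = 31 + 60 = 91; r = 93 − 91 = 2
Signs: + − − +
Runs: +×1, −×2, +×1 → 3

3 runs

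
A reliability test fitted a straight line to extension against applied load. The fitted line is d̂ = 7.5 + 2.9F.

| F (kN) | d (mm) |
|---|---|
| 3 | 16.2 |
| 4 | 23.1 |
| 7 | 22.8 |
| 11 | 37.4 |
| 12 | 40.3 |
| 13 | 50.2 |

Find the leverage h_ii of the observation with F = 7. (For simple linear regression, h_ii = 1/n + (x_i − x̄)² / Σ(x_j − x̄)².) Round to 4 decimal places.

h = 0.1861

F̄ = (3 + 4 + 7 + 11 + 12 + 13)/6 = 8.33333
Σ(F − F̄)² = 28.4444 + 18.7778 + 1.77778 + 7.11111 + 13.4444 + 21.7778 = 91.3333
h = 1/6 + (-1.33333)²/91.3333 = 0.166667 + 0.0194647 = 0.1861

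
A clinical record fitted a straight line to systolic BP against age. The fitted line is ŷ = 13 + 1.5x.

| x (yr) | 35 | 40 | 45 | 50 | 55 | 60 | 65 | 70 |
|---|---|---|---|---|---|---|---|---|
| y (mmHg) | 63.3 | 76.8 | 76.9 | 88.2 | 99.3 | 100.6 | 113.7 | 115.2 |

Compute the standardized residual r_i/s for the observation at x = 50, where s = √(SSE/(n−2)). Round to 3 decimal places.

0.058

x=35: ŷ = 13 + 1.5·35 = 65.5; r = 63.3 − 65.5 = -2.2
x=40: ŷ = 13 + 1.5·40 = 73; r = 76.8 − 73 = 3.8
x=45: ŷ = 13 + 1.5·45 = 80.5; r = 76.9 − 80.5 = -3.6
x=50: ŷ = 13 + 1.5·50 = 88; r = 88.2 − 88 = 0.2
x=55: ŷ = 13 + 1.5·55 = 95.5; r = 99.3 − 95.5 = 3.8
x=60: ŷ = 13 + 1.5·60 = 103; r = 100.6 − 103 = -2.4
x=65: ŷ = 13 + 1.5·65 = 110.5; r = 113.7 − 110.5 = 3.2
x=70: ŷ = 13 + 1.5·70 = 118; r = 115.2 − 118 = -2.8
SSE = 4.84 + 14.44 + 12.96 + 0.04 + 14.44 + 5.76 + 10.24 + 7.84 = 70.56
s = √(70.56/6) = 3.42929
r/s = 0.2 / 3.42929 = 0.058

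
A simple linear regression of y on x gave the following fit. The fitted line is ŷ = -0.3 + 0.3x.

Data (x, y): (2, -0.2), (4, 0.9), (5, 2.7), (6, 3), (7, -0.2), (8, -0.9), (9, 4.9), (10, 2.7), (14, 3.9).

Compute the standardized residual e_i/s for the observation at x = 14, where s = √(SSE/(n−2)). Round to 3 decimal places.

0.000

x=2: ŷ = -0.3 + 0.3·2 = 0.3; e = -0.2 − 0.3 = -0.5
x=4: ŷ = -0.3 + 0.3·4 = 0.9; e = 0.9 − 0.9 = 0
x=5: ŷ = -0.3 + 0.3·5 = 1.2; e = 2.7 − 1.2 = 1.5
x=6: ŷ = -0.3 + 0.3·6 = 1.5; e = 3 − 1.5 = 1.5
x=7: ŷ = -0.3 + 0.3·7 = 1.8; e = -0.2 − 1.8 = -2
x=8: ŷ = -0.3 + 0.3·8 = 2.1; e = -0.9 − 2.1 = -3
x=9: ŷ = -0.3 + 0.3·9 = 2.4; e = 4.9 − 2.4 = 2.5
x=10: ŷ = -0.3 + 0.3·10 = 2.7; e = 2.7 − 2.7 = 0
x=14: ŷ = -0.3 + 0.3·14 = 3.9; e = 3.9 − 3.9 = 0
SSE = 0.25 + 0 + 2.25 + 2.25 + 4 + 9 + 6.25 + 0 + 0 = 24
s = √(24/7) = 1.85164
e/s = 0 / 1.85164 = 0.000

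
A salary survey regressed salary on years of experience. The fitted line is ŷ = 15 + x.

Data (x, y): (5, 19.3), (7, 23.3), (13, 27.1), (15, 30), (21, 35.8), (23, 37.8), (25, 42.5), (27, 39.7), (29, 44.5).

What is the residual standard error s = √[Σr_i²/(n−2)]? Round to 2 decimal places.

s = 1.46

x=5: ŷ = 15 + 5 = 20; r = 19.3 − 20 = -0.7
x=7: ŷ = 15 + 7 = 22; r = 23.3 − 22 = 1.3
x=13: ŷ = 15 + 13 = 28; r = 27.1 − 28 = -0.9
x=15: ŷ = 15 + 15 = 30; r = 30 − 30 = 0
x=21: ŷ = 15 + 21 = 36; r = 35.8 − 36 = -0.2
x=23: ŷ = 15 + 23 = 38; r = 37.8 − 38 = -0.2
x=25: ŷ = 15 + 25 = 40; r = 42.5 − 40 = 2.5
x=27: ŷ = 15 + 27 = 42; r = 39.7 − 42 = -2.3
x=29: ŷ = 15 + 29 = 44; r = 44.5 − 44 = 0.5
SSE = 0.49 + 1.69 + 0.81 + 0 + 0.04 + 0.04 + 6.25 + 5.29 + 0.25 = 14.86
s = √(14.86/7) = √2.12286 ≈ 1.46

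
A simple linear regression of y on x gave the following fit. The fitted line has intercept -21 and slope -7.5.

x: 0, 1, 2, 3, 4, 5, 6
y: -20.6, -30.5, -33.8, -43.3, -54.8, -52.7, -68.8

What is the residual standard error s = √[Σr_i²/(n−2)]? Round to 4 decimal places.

x=0: ŷ = -21 − 7.5·0 = -21; r = -20.6 − (-21) = 0.4
x=1: ŷ = -21 − 7.5·1 = -28.5; r = -30.5 − (-28.5) = -2
x=2: ŷ = -21 − 7.5·2 = -36; r = -33.8 − (-36) = 2.2
x=3: ŷ = -21 − 7.5·3 = -43.5; r = -43.3 − (-43.5) = 0.2
x=4: ŷ = -21 − 7.5·4 = -51; r = -54.8 − (-51) = -3.8
x=5: ŷ = -21 − 7.5·5 = -58.5; r = -52.7 − (-58.5) = 5.8
x=6: ŷ = -21 − 7.5·6 = -66; r = -68.8 − (-66) = -2.8
SSE = 0.16 + 4 + 4.84 + 0.04 + 14.44 + 33.64 + 7.84 = 64.96
s = √(64.96/5) = √12.992 ≈ 3.6044

s = 3.6044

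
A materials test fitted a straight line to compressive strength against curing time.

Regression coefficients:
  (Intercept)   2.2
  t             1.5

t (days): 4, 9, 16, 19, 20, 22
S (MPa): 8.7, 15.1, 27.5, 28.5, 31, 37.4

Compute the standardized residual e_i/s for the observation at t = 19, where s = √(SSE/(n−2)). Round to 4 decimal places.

-1.2011

t=4: Ŝ = 2.2 + 1.5·4 = 8.2; e = 8.7 − 8.2 = 0.5
t=9: Ŝ = 2.2 + 1.5·9 = 15.7; e = 15.1 − 15.7 = -0.6
t=16: Ŝ = 2.2 + 1.5·16 = 26.2; e = 27.5 − 26.2 = 1.3
t=19: Ŝ = 2.2 + 1.5·19 = 30.7; e = 28.5 − 30.7 = -2.2
t=20: Ŝ = 2.2 + 1.5·20 = 32.2; e = 31 − 32.2 = -1.2
t=22: Ŝ = 2.2 + 1.5·22 = 35.2; e = 37.4 − 35.2 = 2.2
SSE = 0.25 + 0.36 + 1.69 + 4.84 + 1.44 + 4.84 = 13.42
s = √(13.42/4) = 1.83167
e/s = -2.2 / 1.83167 = -1.2011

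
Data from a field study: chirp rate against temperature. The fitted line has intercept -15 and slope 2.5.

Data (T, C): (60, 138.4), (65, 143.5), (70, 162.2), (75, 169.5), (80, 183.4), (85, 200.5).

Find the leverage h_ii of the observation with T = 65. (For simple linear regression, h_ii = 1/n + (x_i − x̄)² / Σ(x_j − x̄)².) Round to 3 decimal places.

T̄ = (60 + 65 + 70 + 75 + 80 + 85)/6 = 72.5
Σ(T − T̄)² = 156.25 + 56.25 + 6.25 + 6.25 + 56.25 + 156.25 = 437.5
h = 1/6 + (-7.5)²/437.5 = 0.166667 + 0.128571 = 0.295

h = 0.295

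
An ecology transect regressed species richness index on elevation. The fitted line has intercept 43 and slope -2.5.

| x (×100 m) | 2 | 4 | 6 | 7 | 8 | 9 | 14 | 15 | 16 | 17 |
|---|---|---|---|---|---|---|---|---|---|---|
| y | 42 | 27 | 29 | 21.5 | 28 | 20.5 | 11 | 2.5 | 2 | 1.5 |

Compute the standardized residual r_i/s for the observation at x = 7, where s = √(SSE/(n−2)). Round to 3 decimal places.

x=2: ŷ = 43 − 2.5·2 = 38; r = 42 − 38 = 4
x=4: ŷ = 43 − 2.5·4 = 33; r = 27 − 33 = -6
x=6: ŷ = 43 − 2.5·6 = 28; r = 29 − 28 = 1
x=7: ŷ = 43 − 2.5·7 = 25.5; r = 21.5 − 25.5 = -4
x=8: ŷ = 43 − 2.5·8 = 23; r = 28 − 23 = 5
x=9: ŷ = 43 − 2.5·9 = 20.5; r = 20.5 − 20.5 = 0
x=14: ŷ = 43 − 2.5·14 = 8; r = 11 − 8 = 3
x=15: ŷ = 43 − 2.5·15 = 5.5; r = 2.5 − 5.5 = -3
x=16: ŷ = 43 − 2.5·16 = 3; r = 2 − 3 = -1
x=17: ŷ = 43 − 2.5·17 = 0.5; r = 1.5 − 0.5 = 1
SSE = 16 + 36 + 1 + 16 + 25 + 0 + 9 + 9 + 1 + 1 = 114
s = √(114/8) = 3.77492
r/s = -4 / 3.77492 = -1.060

-1.060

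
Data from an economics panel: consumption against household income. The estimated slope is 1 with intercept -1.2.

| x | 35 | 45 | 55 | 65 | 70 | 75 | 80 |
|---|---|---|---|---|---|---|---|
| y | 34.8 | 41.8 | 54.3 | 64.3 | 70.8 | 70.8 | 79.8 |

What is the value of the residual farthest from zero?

x=35: ŷ = -1.2 + 35 = 33.8; e = 34.8 − 33.8 = 1
x=45: ŷ = -1.2 + 45 = 43.8; e = 41.8 − 43.8 = -2
x=55: ŷ = -1.2 + 55 = 53.8; e = 54.3 − 53.8 = 0.5
x=65: ŷ = -1.2 + 65 = 63.8; e = 64.3 − 63.8 = 0.5
x=70: ŷ = -1.2 + 70 = 68.8; e = 70.8 − 68.8 = 2
x=75: ŷ = -1.2 + 75 = 73.8; e = 70.8 − 73.8 = -3
x=80: ŷ = -1.2 + 80 = 78.8; e = 79.8 − 78.8 = 1
Largest |e| is 3 at x = 75, residual -3.

e = -3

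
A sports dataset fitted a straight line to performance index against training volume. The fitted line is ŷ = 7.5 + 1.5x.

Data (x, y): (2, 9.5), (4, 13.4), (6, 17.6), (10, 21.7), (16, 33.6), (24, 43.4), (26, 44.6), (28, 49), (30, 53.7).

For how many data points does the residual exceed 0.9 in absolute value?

x=2: ŷ = 7.5 + 1.5·2 = 10.5; e = 9.5 − 10.5 = -1
x=4: ŷ = 7.5 + 1.5·4 = 13.5; e = 13.4 − 13.5 = -0.1
x=6: ŷ = 7.5 + 1.5·6 = 16.5; e = 17.6 − 16.5 = 1.1
x=10: ŷ = 7.5 + 1.5·10 = 22.5; e = 21.7 − 22.5 = -0.8
x=16: ŷ = 7.5 + 1.5·16 = 31.5; e = 33.6 − 31.5 = 2.1
x=24: ŷ = 7.5 + 1.5·24 = 43.5; e = 43.4 − 43.5 = -0.1
x=26: ŷ = 7.5 + 1.5·26 = 46.5; e = 44.6 − 46.5 = -1.9
x=28: ŷ = 7.5 + 1.5·28 = 49.5; e = 49 − 49.5 = -0.5
x=30: ŷ = 7.5 + 1.5·30 = 52.5; e = 53.7 − 52.5 = 1.2
|e| > 0.9: x=2 (|e|=1), x=6 (|e|=1.1), x=16 (|e|=2.1), x=26 (|e|=1.9), x=30 (|e|=1.2) → 5

5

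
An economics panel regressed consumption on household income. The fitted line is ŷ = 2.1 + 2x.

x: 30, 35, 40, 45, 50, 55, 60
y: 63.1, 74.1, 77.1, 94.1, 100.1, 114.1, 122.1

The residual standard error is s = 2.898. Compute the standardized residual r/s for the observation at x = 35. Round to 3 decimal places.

0.690

ŷ = 2.1 + 2·35 = 72.1
r = 74.1 − 72.1 = 2
r/s = 2 / 2.898 = 0.690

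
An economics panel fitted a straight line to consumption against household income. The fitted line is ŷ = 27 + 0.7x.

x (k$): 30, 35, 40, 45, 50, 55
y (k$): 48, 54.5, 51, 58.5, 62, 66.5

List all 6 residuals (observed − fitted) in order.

x=30: ŷ = 27 + 0.7·30 = 48; r = 48 − 48 = 0
x=35: ŷ = 27 + 0.7·35 = 51.5; r = 54.5 − 51.5 = 3
x=40: ŷ = 27 + 0.7·40 = 55; r = 51 − 55 = -4
x=45: ŷ = 27 + 0.7·45 = 58.5; r = 58.5 − 58.5 = 0
x=50: ŷ = 27 + 0.7·50 = 62; r = 62 − 62 = 0
x=55: ŷ = 27 + 0.7·55 = 65.5; r = 66.5 − 65.5 = 1

0, 3, -4, 0, 0, 1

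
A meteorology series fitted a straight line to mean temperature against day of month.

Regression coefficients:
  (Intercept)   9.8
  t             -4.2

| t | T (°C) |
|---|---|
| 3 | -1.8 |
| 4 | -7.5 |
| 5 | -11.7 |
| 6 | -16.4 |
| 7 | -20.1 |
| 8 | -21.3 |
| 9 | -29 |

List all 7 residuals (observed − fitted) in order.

t=3: ŷ = 9.8 − 4.2·3 = -2.8; e = -1.8 − (-2.8) = 1
t=4: ŷ = 9.8 − 4.2·4 = -7; e = -7.5 − (-7) = -0.5
t=5: ŷ = 9.8 − 4.2·5 = -11.2; e = -11.7 − (-11.2) = -0.5
t=6: ŷ = 9.8 − 4.2·6 = -15.4; e = -16.4 − (-15.4) = -1
t=7: ŷ = 9.8 − 4.2·7 = -19.6; e = -20.1 − (-19.6) = -0.5
t=8: ŷ = 9.8 − 4.2·8 = -23.8; e = -21.3 − (-23.8) = 2.5
t=9: ŷ = 9.8 − 4.2·9 = -28; e = -29 − (-28) = -1

1, -0.5, -0.5, -1, -0.5, 2.5, -1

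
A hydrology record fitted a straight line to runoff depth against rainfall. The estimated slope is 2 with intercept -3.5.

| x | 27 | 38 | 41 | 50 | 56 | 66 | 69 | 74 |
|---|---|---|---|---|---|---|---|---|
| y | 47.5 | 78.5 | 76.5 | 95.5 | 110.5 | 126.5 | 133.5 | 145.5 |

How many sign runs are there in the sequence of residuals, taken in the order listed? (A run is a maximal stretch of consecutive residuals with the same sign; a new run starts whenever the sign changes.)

6 runs

x=27: ŷ = -3.5 + 2·27 = 50.5; r = 47.5 − 50.5 = -3
x=38: ŷ = -3.5 + 2·38 = 72.5; r = 78.5 − 72.5 = 6
x=41: ŷ = -3.5 + 2·41 = 78.5; r = 76.5 − 78.5 = -2
x=50: ŷ = -3.5 + 2·50 = 96.5; r = 95.5 − 96.5 = -1
x=56: ŷ = -3.5 + 2·56 = 108.5; r = 110.5 − 108.5 = 2
x=66: ŷ = -3.5 + 2·66 = 128.5; r = 126.5 − 128.5 = -2
x=69: ŷ = -3.5 + 2·69 = 134.5; r = 133.5 − 134.5 = -1
x=74: ŷ = -3.5 + 2·74 = 144.5; r = 145.5 − 144.5 = 1
Signs: − + − − + − − +
Runs: −×1, +×1, −×2, +×1, −×2, +×1 → 6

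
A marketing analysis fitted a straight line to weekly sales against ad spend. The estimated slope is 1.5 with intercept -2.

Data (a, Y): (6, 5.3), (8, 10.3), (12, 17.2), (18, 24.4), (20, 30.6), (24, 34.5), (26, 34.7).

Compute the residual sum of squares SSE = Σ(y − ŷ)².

SSE = 17.08

a=6: ŷ = -2 + 1.5·6 = 7; e = 5.3 − 7 = -1.7
a=8: ŷ = -2 + 1.5·8 = 10; e = 10.3 − 10 = 0.3
a=12: ŷ = -2 + 1.5·12 = 16; e = 17.2 − 16 = 1.2
a=18: ŷ = -2 + 1.5·18 = 25; e = 24.4 − 25 = -0.6
a=20: ŷ = -2 + 1.5·20 = 28; e = 30.6 − 28 = 2.6
a=24: ŷ = -2 + 1.5·24 = 34; e = 34.5 − 34 = 0.5
a=26: ŷ = -2 + 1.5·26 = 37; e = 34.7 − 37 = -2.3
SSE = 2.89 + 0.09 + 1.44 + 0.36 + 6.76 + 0.25 + 5.29 = 17.08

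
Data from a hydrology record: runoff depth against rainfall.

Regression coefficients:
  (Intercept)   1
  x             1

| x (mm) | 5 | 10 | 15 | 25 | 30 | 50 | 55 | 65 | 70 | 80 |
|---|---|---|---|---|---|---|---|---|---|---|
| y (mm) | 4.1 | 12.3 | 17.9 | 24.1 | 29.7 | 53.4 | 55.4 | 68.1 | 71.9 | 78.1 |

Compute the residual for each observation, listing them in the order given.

-1.9, 1.3, 1.9, -1.9, -1.3, 2.4, -0.6, 2.1, 0.9, -2.9

x=5: ŷ = 1 + 5 = 6; r = 4.1 − 6 = -1.9
x=10: ŷ = 1 + 10 = 11; r = 12.3 − 11 = 1.3
x=15: ŷ = 1 + 15 = 16; r = 17.9 − 16 = 1.9
x=25: ŷ = 1 + 25 = 26; r = 24.1 − 26 = -1.9
x=30: ŷ = 1 + 30 = 31; r = 29.7 − 31 = -1.3
x=50: ŷ = 1 + 50 = 51; r = 53.4 − 51 = 2.4
x=55: ŷ = 1 + 55 = 56; r = 55.4 − 56 = -0.6
x=65: ŷ = 1 + 65 = 66; r = 68.1 − 66 = 2.1
x=70: ŷ = 1 + 70 = 71; r = 71.9 − 71 = 0.9
x=80: ŷ = 1 + 80 = 81; r = 78.1 − 81 = -2.9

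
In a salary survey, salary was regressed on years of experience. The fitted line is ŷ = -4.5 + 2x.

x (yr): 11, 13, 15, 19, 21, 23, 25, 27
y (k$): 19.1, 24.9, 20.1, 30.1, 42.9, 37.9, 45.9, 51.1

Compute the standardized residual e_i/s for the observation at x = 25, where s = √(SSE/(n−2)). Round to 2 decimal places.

x=11: ŷ = -4.5 + 2·11 = 17.5; e = 19.1 − 17.5 = 1.6
x=13: ŷ = -4.5 + 2·13 = 21.5; e = 24.9 − 21.5 = 3.4
x=15: ŷ = -4.5 + 2·15 = 25.5; e = 20.1 − 25.5 = -5.4
x=19: ŷ = -4.5 + 2·19 = 33.5; e = 30.1 − 33.5 = -3.4
x=21: ŷ = -4.5 + 2·21 = 37.5; e = 42.9 − 37.5 = 5.4
x=23: ŷ = -4.5 + 2·23 = 41.5; e = 37.9 − 41.5 = -3.6
x=25: ŷ = -4.5 + 2·25 = 45.5; e = 45.9 − 45.5 = 0.4
x=27: ŷ = -4.5 + 2·27 = 49.5; e = 51.1 − 49.5 = 1.6
SSE = 2.56 + 11.56 + 29.16 + 11.56 + 29.16 + 12.96 + 0.16 + 2.56 = 99.68
s = √(99.68/6) = 4.07595
e/s = 0.4 / 4.07595 = 0.10

0.10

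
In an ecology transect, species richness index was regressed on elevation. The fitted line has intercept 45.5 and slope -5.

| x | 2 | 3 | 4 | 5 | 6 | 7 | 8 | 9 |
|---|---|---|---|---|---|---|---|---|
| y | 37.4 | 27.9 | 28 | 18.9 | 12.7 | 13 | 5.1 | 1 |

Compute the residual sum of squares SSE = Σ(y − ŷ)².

SSE = 33.68

x=2: ŷ = 45.5 − 5·2 = 35.5; e = 37.4 − 35.5 = 1.9
x=3: ŷ = 45.5 − 5·3 = 30.5; e = 27.9 − 30.5 = -2.6
x=4: ŷ = 45.5 − 5·4 = 25.5; e = 28 − 25.5 = 2.5
x=5: ŷ = 45.5 − 5·5 = 20.5; e = 18.9 − 20.5 = -1.6
x=6: ŷ = 45.5 − 5·6 = 15.5; e = 12.7 − 15.5 = -2.8
x=7: ŷ = 45.5 − 5·7 = 10.5; e = 13 − 10.5 = 2.5
x=8: ŷ = 45.5 − 5·8 = 5.5; e = 5.1 − 5.5 = -0.4
x=9: ŷ = 45.5 − 5·9 = 0.5; e = 1 − 0.5 = 0.5
SSE = 3.61 + 6.76 + 6.25 + 2.56 + 7.84 + 6.25 + 0.16 + 0.25 = 33.68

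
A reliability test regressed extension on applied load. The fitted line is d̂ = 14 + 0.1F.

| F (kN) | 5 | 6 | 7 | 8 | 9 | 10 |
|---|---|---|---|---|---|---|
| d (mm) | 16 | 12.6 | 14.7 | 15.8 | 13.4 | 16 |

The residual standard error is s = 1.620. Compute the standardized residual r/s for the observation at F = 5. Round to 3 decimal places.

0.926

d̂ = 14 + 0.1·5 = 14.5
r = 16 − 14.5 = 1.5
r/s = 1.5 / 1.620 = 0.926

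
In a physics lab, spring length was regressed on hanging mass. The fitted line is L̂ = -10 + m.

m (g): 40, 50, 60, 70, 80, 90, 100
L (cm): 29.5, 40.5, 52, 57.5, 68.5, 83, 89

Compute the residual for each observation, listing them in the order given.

-0.5, 0.5, 2, -2.5, -1.5, 3, -1

m=40: L̂ = -10 + 40 = 30; e = 29.5 − 30 = -0.5
m=50: L̂ = -10 + 50 = 40; e = 40.5 − 40 = 0.5
m=60: L̂ = -10 + 60 = 50; e = 52 − 50 = 2
m=70: L̂ = -10 + 70 = 60; e = 57.5 − 60 = -2.5
m=80: L̂ = -10 + 80 = 70; e = 68.5 − 70 = -1.5
m=90: L̂ = -10 + 90 = 80; e = 83 − 80 = 3
m=100: L̂ = -10 + 100 = 90; e = 89 − 90 = -1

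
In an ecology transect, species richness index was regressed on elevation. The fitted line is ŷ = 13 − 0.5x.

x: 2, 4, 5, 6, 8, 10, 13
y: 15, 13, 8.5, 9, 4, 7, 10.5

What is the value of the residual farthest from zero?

r = -5

x=2: ŷ = 13 − 0.5·2 = 12; r = 15 − 12 = 3
x=4: ŷ = 13 − 0.5·4 = 11; r = 13 − 11 = 2
x=5: ŷ = 13 − 0.5·5 = 10.5; r = 8.5 − 10.5 = -2
x=6: ŷ = 13 − 0.5·6 = 10; r = 9 − 10 = -1
x=8: ŷ = 13 − 0.5·8 = 9; r = 4 − 9 = -5
x=10: ŷ = 13 − 0.5·10 = 8; r = 7 − 8 = -1
x=13: ŷ = 13 − 0.5·13 = 6.5; r = 10.5 − 6.5 = 4
Largest |r| is 5 at x = 8, residual -5.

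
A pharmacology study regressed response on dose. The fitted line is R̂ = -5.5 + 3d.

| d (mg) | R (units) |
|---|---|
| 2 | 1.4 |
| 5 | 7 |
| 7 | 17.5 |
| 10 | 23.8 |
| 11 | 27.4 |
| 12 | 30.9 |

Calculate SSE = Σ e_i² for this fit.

d=2: R̂ = -5.5 + 3·2 = 0.5; e = 1.4 − 0.5 = 0.9
d=5: R̂ = -5.5 + 3·5 = 9.5; e = 7 − 9.5 = -2.5
d=7: R̂ = -5.5 + 3·7 = 15.5; e = 17.5 − 15.5 = 2
d=10: R̂ = -5.5 + 3·10 = 24.5; e = 23.8 − 24.5 = -0.7
d=11: R̂ = -5.5 + 3·11 = 27.5; e = 27.4 − 27.5 = -0.1
d=12: R̂ = -5.5 + 3·12 = 30.5; e = 30.9 − 30.5 = 0.4
SSE = 0.81 + 6.25 + 4 + 0.49 + 0.01 + 0.16 = 11.72

SSE = 11.72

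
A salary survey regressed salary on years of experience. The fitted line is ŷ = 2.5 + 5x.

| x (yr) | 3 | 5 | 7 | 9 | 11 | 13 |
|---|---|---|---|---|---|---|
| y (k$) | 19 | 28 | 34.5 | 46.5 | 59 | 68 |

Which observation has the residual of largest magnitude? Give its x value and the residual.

x = 7, e = -3

x=3: ŷ = 2.5 + 5·3 = 17.5; e = 19 − 17.5 = 1.5
x=5: ŷ = 2.5 + 5·5 = 27.5; e = 28 − 27.5 = 0.5
x=7: ŷ = 2.5 + 5·7 = 37.5; e = 34.5 − 37.5 = -3
x=9: ŷ = 2.5 + 5·9 = 47.5; e = 46.5 − 47.5 = -1
x=11: ŷ = 2.5 + 5·11 = 57.5; e = 59 − 57.5 = 1.5
x=13: ŷ = 2.5 + 5·13 = 67.5; e = 68 − 67.5 = 0.5
Largest |e| is 3 at x = 7, residual -3.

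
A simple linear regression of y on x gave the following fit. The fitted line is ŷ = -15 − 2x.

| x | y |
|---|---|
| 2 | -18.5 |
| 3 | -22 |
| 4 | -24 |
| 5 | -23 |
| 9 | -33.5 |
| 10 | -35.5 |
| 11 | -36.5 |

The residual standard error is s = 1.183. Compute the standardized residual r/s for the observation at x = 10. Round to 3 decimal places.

ŷ = -15 − 2·10 = -35
r = -35.5 − (-35) = -0.5
r/s = -0.5 / 1.183 = -0.423

-0.423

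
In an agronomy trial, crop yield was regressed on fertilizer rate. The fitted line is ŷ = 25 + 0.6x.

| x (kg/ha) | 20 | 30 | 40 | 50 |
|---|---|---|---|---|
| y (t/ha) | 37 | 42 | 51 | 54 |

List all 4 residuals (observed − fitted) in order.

0, -1, 2, -1

x=20: ŷ = 25 + 0.6·20 = 37; e = 37 − 37 = 0
x=30: ŷ = 25 + 0.6·30 = 43; e = 42 − 43 = -1
x=40: ŷ = 25 + 0.6·40 = 49; e = 51 − 49 = 2
x=50: ŷ = 25 + 0.6·50 = 55; e = 54 − 55 = -1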